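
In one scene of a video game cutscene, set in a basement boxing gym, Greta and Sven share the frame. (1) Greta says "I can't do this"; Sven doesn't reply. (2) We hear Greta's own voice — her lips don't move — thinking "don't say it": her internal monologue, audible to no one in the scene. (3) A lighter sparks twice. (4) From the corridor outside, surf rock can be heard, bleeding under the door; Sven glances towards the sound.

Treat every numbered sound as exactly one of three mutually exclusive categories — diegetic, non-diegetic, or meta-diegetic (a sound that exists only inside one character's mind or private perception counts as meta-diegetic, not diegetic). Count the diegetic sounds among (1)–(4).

3

(1) spoken by a character present in the story world → diegetic.
Sound (2): it's Greta's unspoken thought, heard only by the audience via her subjectivity, so meta-diegetic.
(3) a lighter is a real object/event in the scene's world → diegetic.
(4) is diegetic: the music has an off-screen but real-world source and a character hears it.
So 3 of the 4 are diegetic: (1), (3), (4).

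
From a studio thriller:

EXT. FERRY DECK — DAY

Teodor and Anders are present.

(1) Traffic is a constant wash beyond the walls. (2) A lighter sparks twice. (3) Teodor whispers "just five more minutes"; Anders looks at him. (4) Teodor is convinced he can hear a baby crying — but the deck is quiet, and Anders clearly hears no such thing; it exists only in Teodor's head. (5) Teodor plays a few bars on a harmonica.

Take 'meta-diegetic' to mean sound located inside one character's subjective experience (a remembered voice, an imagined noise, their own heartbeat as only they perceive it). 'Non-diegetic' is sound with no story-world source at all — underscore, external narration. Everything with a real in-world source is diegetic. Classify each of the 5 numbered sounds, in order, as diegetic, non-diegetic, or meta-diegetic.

(1) is diegetic: it's the actual ambient sound of the location.
(2) is diegetic: the sound comes from a lighter physically present in the location.
(3) is diegetic: spoken by a character present in the story world.
Sound (4): Teodor alone 'hears' it — an imagined sound, not present in the space, so meta-diegetic.
(5) is diegetic: a character is playing a harmonica on screen.

diegetic, diegetic, diegetic, meta-diegetic, diegetic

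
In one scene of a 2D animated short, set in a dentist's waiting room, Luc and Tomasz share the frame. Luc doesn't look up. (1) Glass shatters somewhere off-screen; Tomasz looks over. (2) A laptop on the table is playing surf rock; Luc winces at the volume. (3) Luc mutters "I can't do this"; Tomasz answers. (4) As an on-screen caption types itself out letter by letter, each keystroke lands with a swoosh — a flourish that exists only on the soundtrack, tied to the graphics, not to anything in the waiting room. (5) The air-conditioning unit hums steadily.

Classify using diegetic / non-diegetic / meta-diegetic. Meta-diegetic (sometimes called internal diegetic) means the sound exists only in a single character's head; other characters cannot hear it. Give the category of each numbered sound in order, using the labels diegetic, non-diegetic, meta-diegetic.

diegetic, diegetic, diegetic, non-diegetic, diegetic

(1) an in-world source (glass); characters could hear it → diegetic.
(2) a laptop is a physical source in the scene and Luc reacts to it → diegetic.
Sound (3): spoken by a character present in the story world, so diegetic.
(4) is non-diegetic: sound married to a title/caption — outside the diegesis by definition.
Sound (5): it's the actual ambient sound of the location, so diegetic.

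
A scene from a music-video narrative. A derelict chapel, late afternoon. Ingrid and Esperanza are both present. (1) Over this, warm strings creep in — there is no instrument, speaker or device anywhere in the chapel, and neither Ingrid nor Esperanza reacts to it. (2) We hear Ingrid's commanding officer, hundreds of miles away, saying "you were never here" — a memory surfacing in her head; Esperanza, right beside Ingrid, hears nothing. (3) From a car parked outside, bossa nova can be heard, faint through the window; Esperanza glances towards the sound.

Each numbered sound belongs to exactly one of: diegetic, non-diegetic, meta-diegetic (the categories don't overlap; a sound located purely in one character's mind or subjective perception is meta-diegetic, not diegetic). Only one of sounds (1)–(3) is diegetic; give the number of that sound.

(1) nothing in the chapel produces it and the characters don't hear it — pure soundtrack → non-diegetic.
(2) is meta-diegetic: a remembered line, private to Ingrid — not present in the room, not audible to Esperanza.
(3) the music has an off-screen but real-world source and a character hears it → diegetic.
Only (3) is diegetic.

3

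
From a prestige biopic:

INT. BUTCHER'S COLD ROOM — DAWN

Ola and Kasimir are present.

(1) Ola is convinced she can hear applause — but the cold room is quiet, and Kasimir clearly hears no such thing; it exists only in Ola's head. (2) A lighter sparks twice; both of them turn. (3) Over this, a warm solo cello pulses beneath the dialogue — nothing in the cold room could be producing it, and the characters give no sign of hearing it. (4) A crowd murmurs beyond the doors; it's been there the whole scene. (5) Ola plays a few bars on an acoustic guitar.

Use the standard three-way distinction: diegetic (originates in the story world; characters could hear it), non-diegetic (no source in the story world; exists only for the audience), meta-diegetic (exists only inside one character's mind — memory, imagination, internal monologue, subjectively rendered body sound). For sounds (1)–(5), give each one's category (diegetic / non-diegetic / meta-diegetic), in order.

(1) Ola alone 'hears' it — an imagined sound, not present in the space → meta-diegetic.
(2) a lighter is a real object/event in the scene's world → diegetic.
(3) it has no source in the story world and no character can hear it — it's underscore → non-diegetic.
(4) ambient/room sound belonging to the story's physical space → diegetic.
(5) a character is playing an acoustic guitar on screen → diegetic.

meta-diegetic, diegetic, non-diegetic, diegetic, diegetic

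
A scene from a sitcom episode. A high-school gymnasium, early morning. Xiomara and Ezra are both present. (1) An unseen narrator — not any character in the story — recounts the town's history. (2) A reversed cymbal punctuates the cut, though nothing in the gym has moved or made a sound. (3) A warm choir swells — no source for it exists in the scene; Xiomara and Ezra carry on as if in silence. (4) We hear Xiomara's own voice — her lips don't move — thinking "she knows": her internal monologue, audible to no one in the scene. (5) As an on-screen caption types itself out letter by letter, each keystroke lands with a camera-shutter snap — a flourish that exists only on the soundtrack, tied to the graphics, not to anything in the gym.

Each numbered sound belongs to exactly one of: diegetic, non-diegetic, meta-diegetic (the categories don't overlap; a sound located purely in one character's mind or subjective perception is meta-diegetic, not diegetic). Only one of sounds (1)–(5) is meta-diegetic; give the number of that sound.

(1) commentary laid over the scene from outside the fiction → non-diegetic.
(2) is non-diegetic: it's a sound-design accent with no in-world source; no one in the scene can hear it.
Sound (3): nothing in the gym produces it and the characters don't hear it — pure soundtrack, so non-diegetic.
(4) is meta-diegetic: internal monologue — inside Xiomara's mind, not spoken into the scene.
Sound (5): it accompanies on-screen graphics, not anything inside the story world, so non-diegetic.
Only (4) is meta-diegetic.

4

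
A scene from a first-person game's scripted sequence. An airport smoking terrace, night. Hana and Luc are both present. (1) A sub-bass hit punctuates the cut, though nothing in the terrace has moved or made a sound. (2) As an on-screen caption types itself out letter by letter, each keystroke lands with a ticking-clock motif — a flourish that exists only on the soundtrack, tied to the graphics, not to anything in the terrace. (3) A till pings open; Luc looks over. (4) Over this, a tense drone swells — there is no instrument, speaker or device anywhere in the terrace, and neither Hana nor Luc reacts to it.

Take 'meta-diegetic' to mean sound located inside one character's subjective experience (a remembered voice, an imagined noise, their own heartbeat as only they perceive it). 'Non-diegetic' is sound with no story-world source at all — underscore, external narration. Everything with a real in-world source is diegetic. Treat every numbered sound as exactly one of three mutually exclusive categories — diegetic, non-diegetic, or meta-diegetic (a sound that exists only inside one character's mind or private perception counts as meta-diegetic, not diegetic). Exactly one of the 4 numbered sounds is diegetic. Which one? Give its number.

3

Sound (1): it's a sound-design accent with no in-world source; no one in the scene can hear it, so non-diegetic.
(2) it accompanies on-screen graphics, not anything inside the story world → non-diegetic.
(3) the sound comes from a till physically present in the location → diegetic.
(4) score with no on-screen or off-screen source; it exists for the audience alone → non-diegetic.
Only (3) is diegetic.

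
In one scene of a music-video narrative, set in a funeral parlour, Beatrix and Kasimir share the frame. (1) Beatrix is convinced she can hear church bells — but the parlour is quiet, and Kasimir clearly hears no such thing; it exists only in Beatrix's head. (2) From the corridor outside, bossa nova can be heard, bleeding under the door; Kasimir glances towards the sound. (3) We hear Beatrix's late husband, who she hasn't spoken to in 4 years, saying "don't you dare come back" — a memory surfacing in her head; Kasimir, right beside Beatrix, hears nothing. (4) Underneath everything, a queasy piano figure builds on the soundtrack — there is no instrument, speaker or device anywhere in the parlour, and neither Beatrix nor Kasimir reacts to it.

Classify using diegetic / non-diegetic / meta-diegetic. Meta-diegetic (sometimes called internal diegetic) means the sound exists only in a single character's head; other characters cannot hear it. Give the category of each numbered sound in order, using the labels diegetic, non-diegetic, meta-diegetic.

meta-diegetic, diegetic, meta-diegetic, non-diegetic

Sound (1): the sound is imagined by Beatrix; nothing in the story world is producing it and Kasimir can't hear it, so meta-diegetic.
Sound (2): it's coming from the corridor outside — a location within the story world — and Kasimir reacts, so diegetic.
Sound (3): a remembered line, private to Beatrix — not present in the room, not audible to Kasimir, so meta-diegetic.
(4) it has no source in the story world and no character can hear it — it's underscore → non-diegetic.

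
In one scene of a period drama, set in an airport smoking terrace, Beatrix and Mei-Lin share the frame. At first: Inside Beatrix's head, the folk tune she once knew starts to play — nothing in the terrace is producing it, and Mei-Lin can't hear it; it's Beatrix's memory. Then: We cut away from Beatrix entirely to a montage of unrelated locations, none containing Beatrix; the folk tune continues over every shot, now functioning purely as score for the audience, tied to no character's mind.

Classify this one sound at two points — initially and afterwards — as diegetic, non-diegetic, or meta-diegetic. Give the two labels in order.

Initially: the music lives inside Beatrix's mind alone; Mei-Lin can't hear it → meta-diegetic.
Afterwards: once it plays over shots Beatrix isn't in, detached from any character's subjectivity, it's conventional underscore → non-diegetic.

meta-diegetic, non-diegetic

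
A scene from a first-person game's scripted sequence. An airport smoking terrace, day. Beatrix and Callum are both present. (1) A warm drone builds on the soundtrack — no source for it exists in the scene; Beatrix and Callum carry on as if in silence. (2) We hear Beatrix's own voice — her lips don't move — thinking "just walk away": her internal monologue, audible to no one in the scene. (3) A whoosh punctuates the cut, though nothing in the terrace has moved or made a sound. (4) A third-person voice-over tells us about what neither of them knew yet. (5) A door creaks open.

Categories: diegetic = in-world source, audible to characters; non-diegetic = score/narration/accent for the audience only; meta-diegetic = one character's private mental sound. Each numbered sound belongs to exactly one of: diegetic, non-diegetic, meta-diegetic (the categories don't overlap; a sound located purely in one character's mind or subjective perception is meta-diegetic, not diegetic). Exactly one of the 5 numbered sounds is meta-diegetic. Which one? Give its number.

2

(1) nothing in the terrace produces it and the characters don't hear it — pure soundtrack → non-diegetic.
(2) is meta-diegetic: internal monologue — inside Beatrix's mind, not spoken into the scene.
(3) is non-diegetic: nothing in the scene produces it; it's an accent added for the audience.
Sound (4): commentary laid over the scene from outside the fiction, so non-diegetic.
(5) is diegetic: a door is a real object/event in the scene's world.
Only (2) is meta-diegetic.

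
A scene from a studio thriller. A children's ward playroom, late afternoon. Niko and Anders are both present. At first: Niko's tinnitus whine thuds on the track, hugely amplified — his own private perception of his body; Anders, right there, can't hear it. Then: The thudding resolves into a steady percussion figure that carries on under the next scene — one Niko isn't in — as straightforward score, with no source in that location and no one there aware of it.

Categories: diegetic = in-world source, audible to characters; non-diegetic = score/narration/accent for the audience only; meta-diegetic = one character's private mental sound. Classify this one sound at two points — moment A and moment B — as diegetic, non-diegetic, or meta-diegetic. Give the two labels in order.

meta-diegetic, non-diegetic

Moment A: it's Niko's subjective body sound, inaudible to Anders → meta-diegetic.
Moment B: detached from Niko and playing as sourceless score over a scene he isn't in — for the audience only → non-diegetic.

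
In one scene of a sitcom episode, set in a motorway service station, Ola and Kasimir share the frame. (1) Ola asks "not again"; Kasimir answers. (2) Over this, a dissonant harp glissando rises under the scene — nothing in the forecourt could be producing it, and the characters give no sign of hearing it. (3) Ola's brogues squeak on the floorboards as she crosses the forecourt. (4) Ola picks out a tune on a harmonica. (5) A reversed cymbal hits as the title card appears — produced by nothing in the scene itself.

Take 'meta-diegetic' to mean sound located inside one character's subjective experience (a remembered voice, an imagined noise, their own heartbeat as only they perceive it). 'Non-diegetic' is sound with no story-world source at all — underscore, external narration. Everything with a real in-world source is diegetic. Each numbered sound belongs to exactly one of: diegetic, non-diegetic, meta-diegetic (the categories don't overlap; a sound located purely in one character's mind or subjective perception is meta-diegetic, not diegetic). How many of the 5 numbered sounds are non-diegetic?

2

(1) is diegetic: on-screen dialogue — Ola speaks and Kasimir is there to hear.
(2) it has no source in the story world and no character can hear it — it's underscore → non-diegetic.
(3) is diegetic: a character's body making contact with the set — an in-world sound.
(4) the instrument and the performer are both in the scene → diegetic.
(5) is non-diegetic: an editorial stinger — it belongs to the cut, not the story world.
So 2 of the 5 are non-diegetic: (2), (5).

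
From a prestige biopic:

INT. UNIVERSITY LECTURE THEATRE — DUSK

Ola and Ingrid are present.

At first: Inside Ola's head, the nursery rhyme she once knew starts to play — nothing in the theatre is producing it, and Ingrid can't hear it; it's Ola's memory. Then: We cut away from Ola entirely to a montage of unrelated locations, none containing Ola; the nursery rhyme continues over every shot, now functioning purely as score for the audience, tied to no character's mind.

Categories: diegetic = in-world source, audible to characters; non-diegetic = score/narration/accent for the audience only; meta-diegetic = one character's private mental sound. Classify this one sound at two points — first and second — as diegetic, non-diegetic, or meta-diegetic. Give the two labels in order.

First: the music lives inside Ola's mind alone; Ingrid can't hear it → meta-diegetic.
Second: once it plays over shots Ola isn't in, detached from any character's subjectivity, it's conventional underscore → non-diegetic.

meta-diegetic, non-diegetic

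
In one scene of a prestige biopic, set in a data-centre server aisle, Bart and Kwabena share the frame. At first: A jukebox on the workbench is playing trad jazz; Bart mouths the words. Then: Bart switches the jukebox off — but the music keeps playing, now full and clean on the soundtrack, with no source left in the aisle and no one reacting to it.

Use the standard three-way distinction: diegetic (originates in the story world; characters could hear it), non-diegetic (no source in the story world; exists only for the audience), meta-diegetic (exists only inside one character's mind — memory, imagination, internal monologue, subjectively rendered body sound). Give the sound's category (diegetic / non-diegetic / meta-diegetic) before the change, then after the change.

Before the change: a jukebox is a real in-scene source and Bart reacts to it → diegetic.
After the change: there is no longer any in-world source and no one can hear it — it has become underscore → non-diegetic.

diegetic, non-diegetic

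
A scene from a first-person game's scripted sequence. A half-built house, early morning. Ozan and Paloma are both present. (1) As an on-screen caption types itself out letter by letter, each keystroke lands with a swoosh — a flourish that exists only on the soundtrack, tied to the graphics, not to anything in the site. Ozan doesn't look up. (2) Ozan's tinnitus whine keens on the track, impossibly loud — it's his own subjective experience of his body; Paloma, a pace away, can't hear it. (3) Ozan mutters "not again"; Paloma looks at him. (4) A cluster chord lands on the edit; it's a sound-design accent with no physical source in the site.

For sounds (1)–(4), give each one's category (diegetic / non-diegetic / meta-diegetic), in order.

non-diegetic, meta-diegetic, diegetic, non-diegetic

(1) sound married to a title/caption — outside the diegesis by definition → non-diegetic.
Sound (2): a subjective body sound — Ozan's private perception, inaudible to Paloma, so meta-diegetic.
(3) on-screen dialogue — Ozan speaks and Paloma is there to hear → diegetic.
(4) it's a sound-design accent with no in-world source; no one in the scene can hear it → non-diegetic.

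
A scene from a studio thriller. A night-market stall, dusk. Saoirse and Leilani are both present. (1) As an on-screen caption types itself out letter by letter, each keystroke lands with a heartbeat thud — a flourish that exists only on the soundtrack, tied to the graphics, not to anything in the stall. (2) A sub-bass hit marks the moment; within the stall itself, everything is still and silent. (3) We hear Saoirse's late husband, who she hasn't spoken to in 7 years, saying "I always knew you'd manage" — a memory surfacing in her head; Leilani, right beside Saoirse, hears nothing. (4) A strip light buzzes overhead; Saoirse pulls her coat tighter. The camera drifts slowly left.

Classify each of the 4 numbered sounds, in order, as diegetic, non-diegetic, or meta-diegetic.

Sound (1): the caption isn't part of the story world, so neither is the sound tied to it, so non-diegetic.
Sound (2): nothing in the scene produces it; it's an accent added for the audience, so non-diegetic.
(3) the voice is a memory playing only inside Saoirse's mind; Leilani can't hear it → meta-diegetic.
(4) is diegetic: ambient/room sound belonging to the story's physical space.

non-diegetic, non-diegetic, meta-diegetic, diegetic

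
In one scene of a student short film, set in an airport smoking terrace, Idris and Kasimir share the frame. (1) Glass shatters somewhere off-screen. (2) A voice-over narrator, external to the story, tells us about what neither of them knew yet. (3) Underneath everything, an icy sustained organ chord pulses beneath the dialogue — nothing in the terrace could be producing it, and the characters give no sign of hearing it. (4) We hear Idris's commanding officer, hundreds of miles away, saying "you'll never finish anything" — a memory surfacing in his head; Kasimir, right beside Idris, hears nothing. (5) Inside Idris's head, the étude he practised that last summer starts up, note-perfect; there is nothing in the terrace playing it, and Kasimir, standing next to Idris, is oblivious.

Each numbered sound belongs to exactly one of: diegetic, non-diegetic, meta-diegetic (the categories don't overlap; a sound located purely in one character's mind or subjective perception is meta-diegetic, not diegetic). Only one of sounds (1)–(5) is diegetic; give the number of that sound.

1

(1) glass is a real object/event in the scene's world → diegetic.
(2) is non-diegetic: commentary laid over the scene from outside the fiction.
(3) is non-diegetic: it has no source in the story world and no character can hear it — it's underscore.
Sound (4): it's Idris's recollection rendered as sound; the other character can't hear it, so meta-diegetic.
Sound (5): it lives in Idris's subjectivity, not in the terrace, so meta-diegetic.
Only (1) is diegetic.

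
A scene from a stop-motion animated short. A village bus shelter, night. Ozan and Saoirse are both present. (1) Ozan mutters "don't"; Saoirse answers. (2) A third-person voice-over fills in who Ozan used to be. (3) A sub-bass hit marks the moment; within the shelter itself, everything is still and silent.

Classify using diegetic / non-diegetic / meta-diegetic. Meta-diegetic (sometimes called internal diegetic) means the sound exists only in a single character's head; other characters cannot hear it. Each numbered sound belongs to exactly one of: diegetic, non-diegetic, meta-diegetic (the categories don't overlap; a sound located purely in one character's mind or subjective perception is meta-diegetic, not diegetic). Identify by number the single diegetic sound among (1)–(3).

1

Sound (1): on-screen dialogue — Ozan speaks and Saoirse is there to hear, so diegetic.
(2) is non-diegetic: external voice-over — not a character, not heard by anyone in the scene.
Sound (3): it's a sound-design accent with no in-world source; no one in the scene can hear it, so non-diegetic.
Only (1) is diegetic.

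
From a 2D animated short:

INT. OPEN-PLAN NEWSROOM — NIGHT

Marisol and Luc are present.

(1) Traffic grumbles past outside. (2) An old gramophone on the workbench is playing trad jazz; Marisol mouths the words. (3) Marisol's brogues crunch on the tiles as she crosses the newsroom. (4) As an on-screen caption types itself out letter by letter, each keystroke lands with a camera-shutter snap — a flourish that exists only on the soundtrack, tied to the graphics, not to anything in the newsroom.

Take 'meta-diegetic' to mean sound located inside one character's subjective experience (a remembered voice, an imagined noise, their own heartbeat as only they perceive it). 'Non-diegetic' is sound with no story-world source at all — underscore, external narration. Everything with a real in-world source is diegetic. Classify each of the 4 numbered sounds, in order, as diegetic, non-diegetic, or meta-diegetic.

(1) is diegetic: ambient/room sound belonging to the story's physical space.
(2) is diegetic: the music comes from an on-screen device that Marisol responds to.
(3) is diegetic: a character's body making contact with the set — an in-world sound.
(4) it accompanies on-screen graphics, not anything inside the story world → non-diegetic.

diegetic, diegetic, diegetic, non-diegetic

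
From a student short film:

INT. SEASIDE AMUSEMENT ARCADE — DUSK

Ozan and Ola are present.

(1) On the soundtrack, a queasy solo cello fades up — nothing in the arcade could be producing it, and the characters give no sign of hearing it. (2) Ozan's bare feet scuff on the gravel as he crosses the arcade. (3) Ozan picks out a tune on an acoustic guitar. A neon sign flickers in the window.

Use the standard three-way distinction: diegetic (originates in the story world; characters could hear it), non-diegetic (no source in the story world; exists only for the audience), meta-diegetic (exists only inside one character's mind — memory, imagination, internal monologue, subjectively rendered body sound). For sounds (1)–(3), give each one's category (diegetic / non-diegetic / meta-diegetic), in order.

Sound (1): score with no on-screen or off-screen source; it exists for the audience alone, so non-diegetic.
(2) is diegetic: it's the physical sound of Ozan moving in the space.
(3) a character is playing an acoustic guitar on screen → diegetic.

non-diegetic, diegetic, diegetic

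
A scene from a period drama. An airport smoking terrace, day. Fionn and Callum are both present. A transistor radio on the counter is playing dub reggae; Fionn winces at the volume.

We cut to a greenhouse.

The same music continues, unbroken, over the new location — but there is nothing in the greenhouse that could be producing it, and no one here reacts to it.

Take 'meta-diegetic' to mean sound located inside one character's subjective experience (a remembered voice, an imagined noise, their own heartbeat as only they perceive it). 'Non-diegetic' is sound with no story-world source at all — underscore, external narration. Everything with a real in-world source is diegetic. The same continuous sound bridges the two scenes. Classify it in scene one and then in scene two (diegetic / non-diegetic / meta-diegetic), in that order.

Scene one: a transistor radio is an on-screen source and Fionn reacts to it → diegetic.
Scene two: there is no source in the greenhouse and no one hears it — it's now underscore → non-diegetic.

diegetic, non-diegetic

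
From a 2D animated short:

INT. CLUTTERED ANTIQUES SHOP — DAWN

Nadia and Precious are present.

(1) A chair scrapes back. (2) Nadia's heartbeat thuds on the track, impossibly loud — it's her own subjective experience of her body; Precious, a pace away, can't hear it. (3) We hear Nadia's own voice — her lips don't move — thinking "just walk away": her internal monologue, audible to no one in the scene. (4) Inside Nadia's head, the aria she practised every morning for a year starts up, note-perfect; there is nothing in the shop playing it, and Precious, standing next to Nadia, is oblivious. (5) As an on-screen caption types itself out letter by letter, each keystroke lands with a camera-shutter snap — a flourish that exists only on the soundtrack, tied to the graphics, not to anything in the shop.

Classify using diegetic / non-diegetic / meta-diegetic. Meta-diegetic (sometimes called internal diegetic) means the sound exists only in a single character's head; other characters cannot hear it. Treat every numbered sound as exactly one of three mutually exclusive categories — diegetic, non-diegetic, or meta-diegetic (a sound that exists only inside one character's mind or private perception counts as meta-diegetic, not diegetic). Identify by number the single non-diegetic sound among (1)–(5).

5

(1) an in-world source (a chair); characters could hear it → diegetic.
(2) it's Nadia's internal bodily sensation rendered as sound; only Nadia 'hears' it → meta-diegetic.
(3) is meta-diegetic: Nadia's thought-voice: a private mental sound no other character can hear.
(4) the music is a memory playing inside Nadia's mind alone; no real-world source, Precious can't hear it → meta-diegetic.
(5) is non-diegetic: it accompanies on-screen graphics, not anything inside the story world.
Only (5) is non-diegetic.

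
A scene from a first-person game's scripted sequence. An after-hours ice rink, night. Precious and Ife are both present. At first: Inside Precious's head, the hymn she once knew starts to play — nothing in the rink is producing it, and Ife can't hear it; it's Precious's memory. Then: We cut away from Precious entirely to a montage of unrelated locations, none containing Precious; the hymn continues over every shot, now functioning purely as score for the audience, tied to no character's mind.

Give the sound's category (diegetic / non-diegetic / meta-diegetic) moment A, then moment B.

meta-diegetic, non-diegetic

Moment A: the music lives inside Precious's mind alone; Ife can't hear it → meta-diegetic.
Moment B: once it plays over shots Precious isn't in, detached from any character's subjectivity, it's conventional underscore → non-diegetic.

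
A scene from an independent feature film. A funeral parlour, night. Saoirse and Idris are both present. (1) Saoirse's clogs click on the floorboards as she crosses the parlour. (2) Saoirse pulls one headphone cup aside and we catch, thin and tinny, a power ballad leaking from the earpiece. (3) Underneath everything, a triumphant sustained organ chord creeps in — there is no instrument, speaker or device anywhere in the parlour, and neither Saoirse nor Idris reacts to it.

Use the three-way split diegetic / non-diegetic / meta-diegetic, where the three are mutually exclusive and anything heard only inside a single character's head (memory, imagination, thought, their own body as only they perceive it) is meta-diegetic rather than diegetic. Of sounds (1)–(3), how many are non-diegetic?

1

(1) is diegetic: a character's body making contact with the set — an in-world sound.
(2) is diegetic: it's leaking from a physical pair of headphones in the scene.
(3) nothing in the parlour produces it and the characters don't hear it — pure soundtrack → non-diegetic.
So 1 of the 3 is non-diegetic: (3).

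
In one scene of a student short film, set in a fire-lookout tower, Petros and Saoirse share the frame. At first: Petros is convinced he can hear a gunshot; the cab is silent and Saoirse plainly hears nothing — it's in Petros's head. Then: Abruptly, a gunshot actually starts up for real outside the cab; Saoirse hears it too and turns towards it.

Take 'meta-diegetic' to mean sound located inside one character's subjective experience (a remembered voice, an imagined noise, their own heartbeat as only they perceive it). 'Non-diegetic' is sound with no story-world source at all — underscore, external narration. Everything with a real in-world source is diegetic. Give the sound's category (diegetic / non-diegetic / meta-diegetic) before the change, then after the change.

meta-diegetic, diegetic

Before the change: only Petros 'hears' it — imagined, in his mind → meta-diegetic.
After the change: now there's a real external source and Saoirse hears it too — in the story world → diegetic.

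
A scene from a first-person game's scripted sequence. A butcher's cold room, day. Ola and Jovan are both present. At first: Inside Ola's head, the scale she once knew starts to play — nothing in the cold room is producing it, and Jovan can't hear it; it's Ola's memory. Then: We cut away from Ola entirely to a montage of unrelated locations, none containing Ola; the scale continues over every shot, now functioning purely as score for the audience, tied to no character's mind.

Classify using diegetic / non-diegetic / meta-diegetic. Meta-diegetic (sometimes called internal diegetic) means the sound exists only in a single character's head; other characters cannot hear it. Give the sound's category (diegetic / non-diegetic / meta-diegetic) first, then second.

First: the music lives inside Ola's mind alone; Jovan can't hear it → meta-diegetic.
Second: once it plays over shots Ola isn't in, detached from any character's subjectivity, it's conventional underscore → non-diegetic.

meta-diegetic, non-diegetic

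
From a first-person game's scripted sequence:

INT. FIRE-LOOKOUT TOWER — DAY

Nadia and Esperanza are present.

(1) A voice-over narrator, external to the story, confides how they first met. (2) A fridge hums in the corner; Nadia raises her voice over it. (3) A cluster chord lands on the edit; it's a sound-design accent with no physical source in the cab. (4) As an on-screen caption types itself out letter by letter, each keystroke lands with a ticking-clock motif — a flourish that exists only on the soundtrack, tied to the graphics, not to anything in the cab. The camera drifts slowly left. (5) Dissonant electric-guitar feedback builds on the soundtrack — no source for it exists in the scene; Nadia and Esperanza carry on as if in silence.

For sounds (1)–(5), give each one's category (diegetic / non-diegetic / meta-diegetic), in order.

Sound (1): external voice-over — not a character, not heard by anyone in the scene, so non-diegetic.
(2) is diegetic: a fridge is part of the location's real environment.
(3) is non-diegetic: it's a sound-design accent with no in-world source; no one in the scene can hear it.
(4) it accompanies on-screen graphics, not anything inside the story world → non-diegetic.
Sound (5): score with no on-screen or off-screen source; it exists for the audience alone, so non-diegetic.

non-diegetic, diegetic, non-diegetic, non-diegetic, non-diegetic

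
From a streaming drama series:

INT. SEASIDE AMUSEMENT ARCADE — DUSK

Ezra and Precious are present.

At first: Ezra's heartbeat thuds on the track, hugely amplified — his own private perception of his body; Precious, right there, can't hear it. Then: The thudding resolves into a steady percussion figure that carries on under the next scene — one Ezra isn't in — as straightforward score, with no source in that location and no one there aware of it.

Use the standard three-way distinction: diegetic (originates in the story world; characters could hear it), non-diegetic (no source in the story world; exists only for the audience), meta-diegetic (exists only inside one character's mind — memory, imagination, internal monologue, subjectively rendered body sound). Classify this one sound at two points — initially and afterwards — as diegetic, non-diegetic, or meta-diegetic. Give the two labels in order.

meta-diegetic, non-diegetic

Initially: it's Ezra's subjective body sound, inaudible to Precious → meta-diegetic.
Afterwards: detached from Ezra and playing as sourceless score over a scene he isn't in — for the audience only → non-diegetic.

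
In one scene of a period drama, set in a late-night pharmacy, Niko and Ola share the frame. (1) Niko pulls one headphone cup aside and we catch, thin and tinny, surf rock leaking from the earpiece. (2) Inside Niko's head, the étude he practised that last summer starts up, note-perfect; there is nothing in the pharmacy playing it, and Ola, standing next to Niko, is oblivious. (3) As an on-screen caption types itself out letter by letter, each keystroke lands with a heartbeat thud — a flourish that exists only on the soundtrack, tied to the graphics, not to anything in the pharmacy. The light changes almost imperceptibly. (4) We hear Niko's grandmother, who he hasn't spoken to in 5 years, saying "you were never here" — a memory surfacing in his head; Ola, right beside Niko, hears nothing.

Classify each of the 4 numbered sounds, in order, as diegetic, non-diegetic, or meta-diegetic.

(1) is diegetic: the headphones are an on-screen source.
(2) it lives in Niko's subjectivity, not in the pharmacy → meta-diegetic.
Sound (3): the caption isn't part of the story world, so neither is the sound tied to it, so non-diegetic.
Sound (4): the voice is a memory playing only inside Niko's mind; Ola can't hear it, so meta-diegetic.

diegetic, meta-diegetic, non-diegetic, meta-diegetic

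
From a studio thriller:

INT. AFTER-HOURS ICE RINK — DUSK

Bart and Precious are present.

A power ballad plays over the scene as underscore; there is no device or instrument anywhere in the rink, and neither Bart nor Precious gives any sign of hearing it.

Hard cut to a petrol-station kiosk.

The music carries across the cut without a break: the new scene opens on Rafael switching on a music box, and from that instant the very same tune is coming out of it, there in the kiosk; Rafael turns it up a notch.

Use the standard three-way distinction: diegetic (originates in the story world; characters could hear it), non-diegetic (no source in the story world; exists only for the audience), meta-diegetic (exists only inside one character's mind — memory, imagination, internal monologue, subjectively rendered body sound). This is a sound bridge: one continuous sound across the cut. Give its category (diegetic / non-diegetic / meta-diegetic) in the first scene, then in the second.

Scene one: there's no in-world source anywhere and no character hears it — underscore for the audience only → non-diegetic.
Scene two: once Rafael turns on a music box, the music has a real source in the story world and Rafael reacts to it → diegetic.

non-diegetic, diegetic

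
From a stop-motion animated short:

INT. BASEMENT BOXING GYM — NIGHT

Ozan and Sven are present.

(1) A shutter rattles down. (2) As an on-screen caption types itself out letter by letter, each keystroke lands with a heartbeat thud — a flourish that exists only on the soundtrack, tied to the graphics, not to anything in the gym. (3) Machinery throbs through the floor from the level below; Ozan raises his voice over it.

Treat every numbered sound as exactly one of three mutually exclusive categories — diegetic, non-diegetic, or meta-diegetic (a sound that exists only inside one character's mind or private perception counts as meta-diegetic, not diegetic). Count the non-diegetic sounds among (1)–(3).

1

(1) the sound comes from a shutter physically present in the location → diegetic.
(2) is non-diegetic: the caption isn't part of the story world, so neither is the sound tied to it.
Sound (3): it's the actual ambient sound of the location, so diegetic.
Non-diegetic: (2) — that's 1.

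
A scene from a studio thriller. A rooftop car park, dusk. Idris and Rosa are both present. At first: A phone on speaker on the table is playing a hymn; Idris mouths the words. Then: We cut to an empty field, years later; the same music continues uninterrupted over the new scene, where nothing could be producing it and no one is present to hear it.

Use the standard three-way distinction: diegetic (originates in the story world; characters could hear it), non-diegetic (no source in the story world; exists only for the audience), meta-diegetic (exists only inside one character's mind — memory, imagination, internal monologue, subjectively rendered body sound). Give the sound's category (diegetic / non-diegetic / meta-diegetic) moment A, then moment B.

diegetic, non-diegetic

Moment A: a phone on speaker is a real in-scene source and Idris reacts to it → diegetic.
Moment B: there is no longer any in-world source and no one can hear it — it has become underscore → non-diegetic.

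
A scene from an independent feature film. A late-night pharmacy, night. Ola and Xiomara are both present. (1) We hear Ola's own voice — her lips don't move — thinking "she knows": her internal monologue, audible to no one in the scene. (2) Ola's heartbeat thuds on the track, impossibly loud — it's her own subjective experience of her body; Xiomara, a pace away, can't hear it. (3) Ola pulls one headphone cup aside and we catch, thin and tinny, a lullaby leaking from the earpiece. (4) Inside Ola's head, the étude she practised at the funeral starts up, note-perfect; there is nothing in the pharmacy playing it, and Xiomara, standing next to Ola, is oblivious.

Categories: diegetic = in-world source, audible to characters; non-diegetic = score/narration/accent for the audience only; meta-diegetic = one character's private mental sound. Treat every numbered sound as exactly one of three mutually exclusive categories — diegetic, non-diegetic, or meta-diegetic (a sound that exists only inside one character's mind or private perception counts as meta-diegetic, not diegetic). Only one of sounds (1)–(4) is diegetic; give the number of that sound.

3

Sound (1): it's Ola's unspoken thought, heard only by the audience via her subjectivity, so meta-diegetic.
(2) it's Ola's internal bodily sensation rendered as sound; only Ola 'hears' it → meta-diegetic.
Sound (3): the headphones are an on-screen source, so diegetic.
(4) is meta-diegetic: remembered music, private to Ola — Xiomara is oblivious because it isn't in the room.
Only (3) is diegetic.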